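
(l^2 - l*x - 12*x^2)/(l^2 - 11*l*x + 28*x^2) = (-l - 3*x)/(-l + 7*x)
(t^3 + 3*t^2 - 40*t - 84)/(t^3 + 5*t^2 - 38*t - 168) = (t + 2)/(t + 4)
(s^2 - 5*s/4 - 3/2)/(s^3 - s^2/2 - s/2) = (-4*s^2 + 5*s + 6)/(2*s*(-2*s^2 + s + 1))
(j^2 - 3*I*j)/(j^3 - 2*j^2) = (j - 3*I)/(j*(j - 2))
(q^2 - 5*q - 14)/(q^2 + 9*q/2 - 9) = 2*(q^2 - 5*q - 14)/(2*q^2 + 9*q - 18)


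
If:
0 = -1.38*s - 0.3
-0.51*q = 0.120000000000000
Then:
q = -0.24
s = -0.22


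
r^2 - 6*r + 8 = (r - 4)*(r - 2)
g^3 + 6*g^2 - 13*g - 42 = (g - 3)*(g + 2)*(g + 7)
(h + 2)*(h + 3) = h^2 + 5*h + 6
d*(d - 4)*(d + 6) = d^3 + 2*d^2 - 24*d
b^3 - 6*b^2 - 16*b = b*(b - 8)*(b + 2)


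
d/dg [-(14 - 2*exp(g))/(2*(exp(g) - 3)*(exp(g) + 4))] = (-exp(2*g) + 14*exp(g) - 5)*exp(g)/(exp(4*g) + 2*exp(3*g) - 23*exp(2*g) - 24*exp(g) + 144)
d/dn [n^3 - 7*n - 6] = 3*n^2 - 7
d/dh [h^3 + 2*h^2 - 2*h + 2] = 3*h^2 + 4*h - 2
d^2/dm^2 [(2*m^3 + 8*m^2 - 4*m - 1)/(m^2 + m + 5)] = 2*(-20*m^3 - 93*m^2 + 207*m + 224)/(m^6 + 3*m^5 + 18*m^4 + 31*m^3 + 90*m^2 + 75*m + 125)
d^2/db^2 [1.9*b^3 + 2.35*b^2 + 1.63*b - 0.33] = 11.4*b + 4.7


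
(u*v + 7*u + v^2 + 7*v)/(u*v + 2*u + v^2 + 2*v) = (v + 7)/(v + 2)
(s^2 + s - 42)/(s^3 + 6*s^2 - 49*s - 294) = (s - 6)/(s^2 - s - 42)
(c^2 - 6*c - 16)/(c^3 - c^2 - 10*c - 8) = (c - 8)/(c^2 - 3*c - 4)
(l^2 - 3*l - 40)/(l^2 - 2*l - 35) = (l - 8)/(l - 7)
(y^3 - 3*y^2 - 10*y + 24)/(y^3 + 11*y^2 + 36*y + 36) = (y^2 - 6*y + 8)/(y^2 + 8*y + 12)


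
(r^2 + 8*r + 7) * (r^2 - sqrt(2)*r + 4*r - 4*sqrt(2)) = r^4 - sqrt(2)*r^3 + 12*r^3 - 12*sqrt(2)*r^2 + 39*r^2 - 39*sqrt(2)*r + 28*r - 28*sqrt(2)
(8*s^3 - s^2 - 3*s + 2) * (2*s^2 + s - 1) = 16*s^5 + 6*s^4 - 15*s^3 + 2*s^2 + 5*s - 2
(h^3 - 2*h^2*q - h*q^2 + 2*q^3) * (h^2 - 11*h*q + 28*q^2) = h^5 - 13*h^4*q + 49*h^3*q^2 - 43*h^2*q^3 - 50*h*q^4 + 56*q^5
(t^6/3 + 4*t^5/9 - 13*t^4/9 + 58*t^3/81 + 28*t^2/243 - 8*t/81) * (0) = 0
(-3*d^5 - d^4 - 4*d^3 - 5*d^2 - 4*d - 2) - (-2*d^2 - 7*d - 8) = -3*d^5 - d^4 - 4*d^3 - 3*d^2 + 3*d + 6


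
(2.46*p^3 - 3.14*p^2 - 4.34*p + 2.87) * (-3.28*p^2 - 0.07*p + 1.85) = -8.0688*p^5 + 10.127*p^4 + 19.006*p^3 - 14.9188*p^2 - 8.2299*p + 5.3095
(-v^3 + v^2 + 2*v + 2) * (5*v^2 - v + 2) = -5*v^5 + 6*v^4 + 7*v^3 + 10*v^2 + 2*v + 4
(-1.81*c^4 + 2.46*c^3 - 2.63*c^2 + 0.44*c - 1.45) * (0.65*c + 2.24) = -1.1765*c^5 - 2.4554*c^4 + 3.8009*c^3 - 5.6052*c^2 + 0.0431000000000001*c - 3.248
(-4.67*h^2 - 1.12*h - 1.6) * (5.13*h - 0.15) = -23.9571*h^3 - 5.0451*h^2 - 8.04*h + 0.24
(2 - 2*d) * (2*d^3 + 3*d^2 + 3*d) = -4*d^4 - 2*d^3 + 6*d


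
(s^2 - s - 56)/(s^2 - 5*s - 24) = (s + 7)/(s + 3)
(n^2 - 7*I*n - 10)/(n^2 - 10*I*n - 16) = (n - 5*I)/(n - 8*I)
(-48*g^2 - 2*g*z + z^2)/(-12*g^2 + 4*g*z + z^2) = (-8*g + z)/(-2*g + z)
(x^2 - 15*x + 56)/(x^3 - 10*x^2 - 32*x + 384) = (x - 7)/(x^2 - 2*x - 48)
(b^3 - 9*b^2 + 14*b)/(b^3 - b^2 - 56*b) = (-b^2 + 9*b - 14)/(-b^2 + b + 56)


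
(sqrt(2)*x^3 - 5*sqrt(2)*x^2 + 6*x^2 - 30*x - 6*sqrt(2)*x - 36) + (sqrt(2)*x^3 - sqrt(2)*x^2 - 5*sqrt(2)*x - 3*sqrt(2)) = 2*sqrt(2)*x^3 - 6*sqrt(2)*x^2 + 6*x^2 - 30*x - 11*sqrt(2)*x - 36 - 3*sqrt(2)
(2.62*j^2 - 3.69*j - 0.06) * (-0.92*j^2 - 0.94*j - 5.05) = -2.4104*j^4 + 0.932*j^3 - 9.7072*j^2 + 18.6909*j + 0.303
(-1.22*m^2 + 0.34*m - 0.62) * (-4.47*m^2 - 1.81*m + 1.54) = 5.4534*m^4 + 0.6884*m^3 + 0.2772*m^2 + 1.6458*m - 0.9548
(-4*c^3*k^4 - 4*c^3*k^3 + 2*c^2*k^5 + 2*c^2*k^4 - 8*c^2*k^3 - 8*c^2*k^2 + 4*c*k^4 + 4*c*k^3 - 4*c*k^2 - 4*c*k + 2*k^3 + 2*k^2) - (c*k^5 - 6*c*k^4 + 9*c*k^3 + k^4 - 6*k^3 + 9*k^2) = -4*c^3*k^4 - 4*c^3*k^3 + 2*c^2*k^5 + 2*c^2*k^4 - 8*c^2*k^3 - 8*c^2*k^2 - c*k^5 + 10*c*k^4 - 5*c*k^3 - 4*c*k^2 - 4*c*k - k^4 + 8*k^3 - 7*k^2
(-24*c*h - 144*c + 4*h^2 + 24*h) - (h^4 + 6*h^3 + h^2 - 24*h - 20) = -24*c*h - 144*c - h^4 - 6*h^3 + 3*h^2 + 48*h + 20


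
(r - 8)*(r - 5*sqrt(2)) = r^2 - 8*r - 5*sqrt(2)*r + 40*sqrt(2)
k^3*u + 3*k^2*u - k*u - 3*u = (k - 1)*(k + 3)*(k*u + u)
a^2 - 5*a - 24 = (a - 8)*(a + 3)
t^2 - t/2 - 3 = (t - 2)*(t + 3/2)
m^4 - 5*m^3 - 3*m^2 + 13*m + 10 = (m - 5)*(m - 2)*(m + 1)^2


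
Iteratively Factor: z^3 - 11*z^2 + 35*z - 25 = (z - 5)*(z^2 - 6*z + 5) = (z - 5)*(z - 1)*(z - 5)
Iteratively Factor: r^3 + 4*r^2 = (r + 4)*(r^2) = r*(r + 4)*(r)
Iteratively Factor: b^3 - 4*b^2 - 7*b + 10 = (b + 2)*(b^2 - 6*b + 5) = (b - 5)*(b + 2)*(b - 1)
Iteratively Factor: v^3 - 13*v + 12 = (v - 3)*(v^2 + 3*v - 4) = (v - 3)*(v - 1)*(v + 4)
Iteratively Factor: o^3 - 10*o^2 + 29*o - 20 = (o - 5)*(o^2 - 5*o + 4) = (o - 5)*(o - 4)*(o - 1)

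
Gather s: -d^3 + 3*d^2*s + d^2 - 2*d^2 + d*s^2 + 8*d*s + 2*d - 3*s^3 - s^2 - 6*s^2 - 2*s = -d^3 - d^2 + 2*d - 3*s^3 + s^2*(d - 7) + s*(3*d^2 + 8*d - 2)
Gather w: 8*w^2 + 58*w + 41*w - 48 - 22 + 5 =8*w^2 + 99*w - 65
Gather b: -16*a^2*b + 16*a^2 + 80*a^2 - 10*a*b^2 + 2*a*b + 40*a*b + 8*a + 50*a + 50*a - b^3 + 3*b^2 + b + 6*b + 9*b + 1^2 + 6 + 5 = 96*a^2 + 108*a - b^3 + b^2*(3 - 10*a) + b*(-16*a^2 + 42*a + 16) + 12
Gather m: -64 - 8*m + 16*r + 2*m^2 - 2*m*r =2*m^2 + m*(-2*r - 8) + 16*r - 64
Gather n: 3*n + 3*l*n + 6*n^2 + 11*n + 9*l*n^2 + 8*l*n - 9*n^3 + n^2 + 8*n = -9*n^3 + n^2*(9*l + 7) + n*(11*l + 22)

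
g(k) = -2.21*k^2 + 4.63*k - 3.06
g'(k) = 4.63 - 4.42*k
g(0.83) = -0.74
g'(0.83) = 0.96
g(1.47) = -1.03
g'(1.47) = -1.87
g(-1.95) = -20.49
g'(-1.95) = 13.25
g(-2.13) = -22.95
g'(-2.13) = 14.04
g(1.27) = -0.74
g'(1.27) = -0.98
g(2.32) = -4.21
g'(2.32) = -5.62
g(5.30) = -40.60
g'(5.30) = -18.80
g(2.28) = -3.99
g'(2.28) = -5.45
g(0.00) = -3.06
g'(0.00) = 4.63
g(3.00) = -9.06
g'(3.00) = -8.63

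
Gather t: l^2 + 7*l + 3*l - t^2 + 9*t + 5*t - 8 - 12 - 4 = l^2 + 10*l - t^2 + 14*t - 24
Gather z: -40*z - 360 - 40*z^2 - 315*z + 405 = -40*z^2 - 355*z + 45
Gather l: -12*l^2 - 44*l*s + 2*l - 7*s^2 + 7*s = -12*l^2 + l*(2 - 44*s) - 7*s^2 + 7*s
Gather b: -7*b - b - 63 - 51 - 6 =-8*b - 120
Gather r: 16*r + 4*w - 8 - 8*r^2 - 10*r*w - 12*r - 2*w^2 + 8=-8*r^2 + r*(4 - 10*w) - 2*w^2 + 4*w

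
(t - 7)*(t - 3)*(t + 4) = t^3 - 6*t^2 - 19*t + 84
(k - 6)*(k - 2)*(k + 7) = k^3 - k^2 - 44*k + 84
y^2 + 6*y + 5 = (y + 1)*(y + 5)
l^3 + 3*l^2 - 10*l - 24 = (l - 3)*(l + 2)*(l + 4)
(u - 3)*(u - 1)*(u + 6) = u^3 + 2*u^2 - 21*u + 18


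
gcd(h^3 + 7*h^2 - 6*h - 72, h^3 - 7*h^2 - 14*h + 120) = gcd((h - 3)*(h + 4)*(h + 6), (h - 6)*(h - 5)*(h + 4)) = h + 4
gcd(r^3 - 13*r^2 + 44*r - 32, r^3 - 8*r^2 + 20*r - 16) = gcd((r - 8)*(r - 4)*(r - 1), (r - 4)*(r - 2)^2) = r - 4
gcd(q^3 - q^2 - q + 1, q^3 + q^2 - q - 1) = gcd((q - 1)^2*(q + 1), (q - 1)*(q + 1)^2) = q^2 - 1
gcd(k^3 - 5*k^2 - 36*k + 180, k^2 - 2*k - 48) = k + 6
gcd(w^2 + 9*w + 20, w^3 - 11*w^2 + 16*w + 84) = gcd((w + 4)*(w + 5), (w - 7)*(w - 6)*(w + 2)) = 1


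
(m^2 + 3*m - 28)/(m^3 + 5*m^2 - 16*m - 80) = (m + 7)/(m^2 + 9*m + 20)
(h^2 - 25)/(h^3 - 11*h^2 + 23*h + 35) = (h + 5)/(h^2 - 6*h - 7)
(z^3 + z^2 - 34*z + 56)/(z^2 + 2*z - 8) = (z^2 + 3*z - 28)/(z + 4)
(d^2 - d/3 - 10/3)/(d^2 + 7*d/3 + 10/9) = 3*(d - 2)/(3*d + 2)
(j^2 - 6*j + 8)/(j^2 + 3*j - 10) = (j - 4)/(j + 5)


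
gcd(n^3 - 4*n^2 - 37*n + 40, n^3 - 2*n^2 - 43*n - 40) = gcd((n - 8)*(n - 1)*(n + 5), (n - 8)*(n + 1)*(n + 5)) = n^2 - 3*n - 40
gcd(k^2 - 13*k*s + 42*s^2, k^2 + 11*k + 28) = 1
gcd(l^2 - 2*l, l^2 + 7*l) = l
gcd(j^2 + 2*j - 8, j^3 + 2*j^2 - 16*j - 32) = j + 4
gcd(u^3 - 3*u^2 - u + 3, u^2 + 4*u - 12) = 1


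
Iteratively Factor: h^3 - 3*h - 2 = (h + 1)*(h^2 - h - 2) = (h - 2)*(h + 1)*(h + 1)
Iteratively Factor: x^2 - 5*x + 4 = (x - 4)*(x - 1)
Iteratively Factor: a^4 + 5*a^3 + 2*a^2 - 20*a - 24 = (a + 3)*(a^3 + 2*a^2 - 4*a - 8) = (a - 2)*(a + 3)*(a^2 + 4*a + 4) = (a - 2)*(a + 2)*(a + 3)*(a + 2)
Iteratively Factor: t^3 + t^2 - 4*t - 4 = (t + 2)*(t^2 - t - 2) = (t + 1)*(t + 2)*(t - 2)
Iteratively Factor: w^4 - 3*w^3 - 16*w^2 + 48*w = (w)*(w^3 - 3*w^2 - 16*w + 48) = w*(w - 4)*(w^2 + w - 12) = w*(w - 4)*(w - 3)*(w + 4)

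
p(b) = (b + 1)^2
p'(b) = 2*b + 2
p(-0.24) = 0.58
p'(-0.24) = 1.52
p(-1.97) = 0.94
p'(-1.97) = -1.94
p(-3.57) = 6.60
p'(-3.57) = -5.14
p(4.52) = 30.47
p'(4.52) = 11.04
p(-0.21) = 0.62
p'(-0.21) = 1.58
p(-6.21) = 27.14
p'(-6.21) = -10.42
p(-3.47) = 6.10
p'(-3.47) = -4.94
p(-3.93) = 8.58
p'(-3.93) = -5.86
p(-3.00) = 4.00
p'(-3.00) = -4.00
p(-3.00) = 4.00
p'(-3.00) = -4.00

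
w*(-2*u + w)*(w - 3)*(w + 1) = -2*u*w^3 + 4*u*w^2 + 6*u*w + w^4 - 2*w^3 - 3*w^2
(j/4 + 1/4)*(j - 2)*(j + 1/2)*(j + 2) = j^4/4 + 3*j^3/8 - 7*j^2/8 - 3*j/2 - 1/2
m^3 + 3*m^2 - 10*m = m*(m - 2)*(m + 5)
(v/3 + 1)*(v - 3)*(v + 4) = v^3/3 + 4*v^2/3 - 3*v - 12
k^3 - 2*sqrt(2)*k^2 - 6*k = k*(k - 3*sqrt(2))*(k + sqrt(2))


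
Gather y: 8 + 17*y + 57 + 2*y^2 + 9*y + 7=2*y^2 + 26*y + 72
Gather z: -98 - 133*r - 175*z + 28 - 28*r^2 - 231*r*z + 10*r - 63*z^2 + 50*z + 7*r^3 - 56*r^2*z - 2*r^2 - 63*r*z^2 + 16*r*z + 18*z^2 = 7*r^3 - 30*r^2 - 123*r + z^2*(-63*r - 45) + z*(-56*r^2 - 215*r - 125) - 70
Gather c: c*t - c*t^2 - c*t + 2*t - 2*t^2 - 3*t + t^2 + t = -c*t^2 - t^2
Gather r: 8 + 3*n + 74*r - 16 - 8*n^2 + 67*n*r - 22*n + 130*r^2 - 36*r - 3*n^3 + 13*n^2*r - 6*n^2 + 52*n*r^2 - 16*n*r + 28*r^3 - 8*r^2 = -3*n^3 - 14*n^2 - 19*n + 28*r^3 + r^2*(52*n + 122) + r*(13*n^2 + 51*n + 38) - 8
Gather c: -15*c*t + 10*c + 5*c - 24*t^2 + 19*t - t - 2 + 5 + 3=c*(15 - 15*t) - 24*t^2 + 18*t + 6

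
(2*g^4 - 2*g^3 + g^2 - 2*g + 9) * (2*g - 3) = 4*g^5 - 10*g^4 + 8*g^3 - 7*g^2 + 24*g - 27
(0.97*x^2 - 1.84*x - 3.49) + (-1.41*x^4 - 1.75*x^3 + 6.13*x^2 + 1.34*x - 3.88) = -1.41*x^4 - 1.75*x^3 + 7.1*x^2 - 0.5*x - 7.37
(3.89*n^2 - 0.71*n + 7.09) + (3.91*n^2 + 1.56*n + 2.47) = 7.8*n^2 + 0.85*n + 9.56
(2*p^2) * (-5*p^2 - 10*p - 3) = -10*p^4 - 20*p^3 - 6*p^2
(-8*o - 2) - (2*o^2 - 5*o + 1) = -2*o^2 - 3*o - 3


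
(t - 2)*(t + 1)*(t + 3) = t^3 + 2*t^2 - 5*t - 6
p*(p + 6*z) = p^2 + 6*p*z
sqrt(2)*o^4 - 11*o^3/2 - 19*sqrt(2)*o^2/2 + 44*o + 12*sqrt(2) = (o - 3*sqrt(2))*(o - 2*sqrt(2))*(o + 2*sqrt(2))*(sqrt(2)*o + 1/2)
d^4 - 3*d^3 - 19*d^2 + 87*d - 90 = (d - 3)^2*(d - 2)*(d + 5)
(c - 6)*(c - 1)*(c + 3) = c^3 - 4*c^2 - 15*c + 18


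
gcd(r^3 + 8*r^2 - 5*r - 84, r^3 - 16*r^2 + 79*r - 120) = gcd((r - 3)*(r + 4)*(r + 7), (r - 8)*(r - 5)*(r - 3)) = r - 3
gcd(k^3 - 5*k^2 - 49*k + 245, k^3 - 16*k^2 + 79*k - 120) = k - 5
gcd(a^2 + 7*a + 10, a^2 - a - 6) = a + 2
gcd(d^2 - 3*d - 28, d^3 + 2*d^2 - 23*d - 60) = d + 4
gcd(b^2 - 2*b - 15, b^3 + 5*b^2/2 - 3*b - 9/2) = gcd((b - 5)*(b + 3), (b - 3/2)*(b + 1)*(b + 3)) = b + 3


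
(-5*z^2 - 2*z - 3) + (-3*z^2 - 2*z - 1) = -8*z^2 - 4*z - 4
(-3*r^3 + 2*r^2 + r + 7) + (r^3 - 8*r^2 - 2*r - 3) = -2*r^3 - 6*r^2 - r + 4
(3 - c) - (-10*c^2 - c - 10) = 10*c^2 + 13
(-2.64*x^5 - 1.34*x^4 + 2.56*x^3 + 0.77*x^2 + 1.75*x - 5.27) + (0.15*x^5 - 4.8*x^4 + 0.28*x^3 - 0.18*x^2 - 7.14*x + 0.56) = -2.49*x^5 - 6.14*x^4 + 2.84*x^3 + 0.59*x^2 - 5.39*x - 4.71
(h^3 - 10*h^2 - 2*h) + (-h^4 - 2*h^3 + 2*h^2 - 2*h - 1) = -h^4 - h^3 - 8*h^2 - 4*h - 1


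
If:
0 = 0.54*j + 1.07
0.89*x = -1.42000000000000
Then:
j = -1.98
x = -1.60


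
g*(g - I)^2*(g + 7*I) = g^4 + 5*I*g^3 + 13*g^2 - 7*I*g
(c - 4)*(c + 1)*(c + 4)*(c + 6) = c^4 + 7*c^3 - 10*c^2 - 112*c - 96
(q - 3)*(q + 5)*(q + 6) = q^3 + 8*q^2 - 3*q - 90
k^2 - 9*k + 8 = (k - 8)*(k - 1)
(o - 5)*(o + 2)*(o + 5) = o^3 + 2*o^2 - 25*o - 50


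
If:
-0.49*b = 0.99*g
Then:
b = -2.02040816326531*g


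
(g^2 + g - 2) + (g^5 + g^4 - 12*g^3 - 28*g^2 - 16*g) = g^5 + g^4 - 12*g^3 - 27*g^2 - 15*g - 2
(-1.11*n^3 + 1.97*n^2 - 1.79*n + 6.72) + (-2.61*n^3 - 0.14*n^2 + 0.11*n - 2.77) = -3.72*n^3 + 1.83*n^2 - 1.68*n + 3.95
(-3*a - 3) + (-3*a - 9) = -6*a - 12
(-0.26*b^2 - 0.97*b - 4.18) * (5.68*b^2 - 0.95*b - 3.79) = -1.4768*b^4 - 5.2626*b^3 - 21.8355*b^2 + 7.6473*b + 15.8422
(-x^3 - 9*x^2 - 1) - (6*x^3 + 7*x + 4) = -7*x^3 - 9*x^2 - 7*x - 5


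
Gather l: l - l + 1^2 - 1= 0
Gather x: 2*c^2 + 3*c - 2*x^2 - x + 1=2*c^2 + 3*c - 2*x^2 - x + 1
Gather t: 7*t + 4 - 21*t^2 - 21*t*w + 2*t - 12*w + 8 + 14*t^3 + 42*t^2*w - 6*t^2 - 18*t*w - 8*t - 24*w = 14*t^3 + t^2*(42*w - 27) + t*(1 - 39*w) - 36*w + 12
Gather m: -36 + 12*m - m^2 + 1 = -m^2 + 12*m - 35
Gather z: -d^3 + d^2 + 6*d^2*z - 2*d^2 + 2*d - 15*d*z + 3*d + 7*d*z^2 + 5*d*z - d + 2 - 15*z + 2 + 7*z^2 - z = -d^3 - d^2 + 4*d + z^2*(7*d + 7) + z*(6*d^2 - 10*d - 16) + 4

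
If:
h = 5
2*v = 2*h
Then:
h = 5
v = 5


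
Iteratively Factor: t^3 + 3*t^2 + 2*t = (t + 2)*(t^2 + t) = t*(t + 2)*(t + 1)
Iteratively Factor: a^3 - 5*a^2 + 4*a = (a - 4)*(a^2 - a) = (a - 4)*(a - 1)*(a)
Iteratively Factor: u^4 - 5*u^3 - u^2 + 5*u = (u + 1)*(u^3 - 6*u^2 + 5*u) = (u - 1)*(u + 1)*(u^2 - 5*u) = (u - 5)*(u - 1)*(u + 1)*(u)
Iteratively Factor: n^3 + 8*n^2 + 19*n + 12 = (n + 4)*(n^2 + 4*n + 3) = (n + 1)*(n + 4)*(n + 3)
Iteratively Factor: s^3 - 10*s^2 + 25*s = (s - 5)*(s^2 - 5*s) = (s - 5)^2*(s)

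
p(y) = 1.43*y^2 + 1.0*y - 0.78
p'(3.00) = 9.58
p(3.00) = 15.09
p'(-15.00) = -41.90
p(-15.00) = 305.97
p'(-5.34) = -14.27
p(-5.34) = 34.66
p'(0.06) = 1.17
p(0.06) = -0.71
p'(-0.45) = -0.29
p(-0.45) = -0.94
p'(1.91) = 6.46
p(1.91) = 6.35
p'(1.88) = 6.38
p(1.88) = 6.15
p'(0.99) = 3.83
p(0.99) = 1.61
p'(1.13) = 4.23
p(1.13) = 2.18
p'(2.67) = 8.64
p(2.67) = 12.08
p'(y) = 2.86*y + 1.0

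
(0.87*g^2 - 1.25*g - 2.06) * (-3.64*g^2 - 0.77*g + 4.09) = -3.1668*g^4 + 3.8801*g^3 + 12.0192*g^2 - 3.5263*g - 8.4254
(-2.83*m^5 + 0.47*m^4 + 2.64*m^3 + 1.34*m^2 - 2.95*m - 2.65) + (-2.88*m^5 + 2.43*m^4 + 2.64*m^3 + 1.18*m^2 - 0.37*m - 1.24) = -5.71*m^5 + 2.9*m^4 + 5.28*m^3 + 2.52*m^2 - 3.32*m - 3.89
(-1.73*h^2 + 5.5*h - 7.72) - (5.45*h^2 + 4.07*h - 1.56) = -7.18*h^2 + 1.43*h - 6.16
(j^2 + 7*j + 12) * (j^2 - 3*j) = j^4 + 4*j^3 - 9*j^2 - 36*j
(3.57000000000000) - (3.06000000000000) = 0.510000000000000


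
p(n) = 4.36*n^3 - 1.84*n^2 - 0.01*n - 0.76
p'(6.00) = 448.79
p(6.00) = 874.70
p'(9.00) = 1026.35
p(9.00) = 3028.55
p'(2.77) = 90.16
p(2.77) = 77.76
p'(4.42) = 239.26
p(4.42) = 339.74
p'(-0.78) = 10.82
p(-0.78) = -3.94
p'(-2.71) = 106.02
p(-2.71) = -101.02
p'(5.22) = 337.19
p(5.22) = 569.20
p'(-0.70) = 8.98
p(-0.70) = -3.15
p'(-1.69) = 43.57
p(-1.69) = -27.04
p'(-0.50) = 5.10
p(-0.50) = -1.76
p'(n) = 13.08*n^2 - 3.68*n - 0.01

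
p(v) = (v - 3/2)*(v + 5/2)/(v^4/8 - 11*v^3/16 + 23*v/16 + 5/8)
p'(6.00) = -2.03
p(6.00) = 1.68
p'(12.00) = -0.03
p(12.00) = 0.11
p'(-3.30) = -0.04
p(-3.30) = 0.11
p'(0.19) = 7.58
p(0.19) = -3.94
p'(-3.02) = -0.09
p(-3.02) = 0.09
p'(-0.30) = 109.64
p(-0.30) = -18.56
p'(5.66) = -4.76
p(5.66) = 2.74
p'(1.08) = 1.90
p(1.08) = -1.01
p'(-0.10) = 25.08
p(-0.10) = -7.97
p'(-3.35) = -0.03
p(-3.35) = 0.11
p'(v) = (v - 3/2)*(v + 5/2)*(-v^3/2 + 33*v^2/16 - 23/16)/(v^4/8 - 11*v^3/16 + 23*v/16 + 5/8)^2 + (v - 3/2)/(v^4/8 - 11*v^3/16 + 23*v/16 + 5/8) + (v + 5/2)/(v^4/8 - 11*v^3/16 + 23*v/16 + 5/8)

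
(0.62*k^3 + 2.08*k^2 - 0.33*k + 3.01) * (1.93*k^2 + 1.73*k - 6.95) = 1.1966*k^5 + 5.087*k^4 - 1.3475*k^3 - 9.2176*k^2 + 7.5008*k - 20.9195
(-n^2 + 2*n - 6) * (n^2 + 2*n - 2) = -n^4 - 16*n + 12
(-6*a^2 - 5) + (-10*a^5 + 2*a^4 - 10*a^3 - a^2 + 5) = -10*a^5 + 2*a^4 - 10*a^3 - 7*a^2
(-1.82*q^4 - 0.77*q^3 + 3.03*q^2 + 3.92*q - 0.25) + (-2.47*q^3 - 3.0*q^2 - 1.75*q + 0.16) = -1.82*q^4 - 3.24*q^3 + 0.0299999999999998*q^2 + 2.17*q - 0.09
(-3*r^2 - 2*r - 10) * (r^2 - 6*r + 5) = -3*r^4 + 16*r^3 - 13*r^2 + 50*r - 50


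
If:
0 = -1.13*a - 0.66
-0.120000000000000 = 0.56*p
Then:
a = -0.58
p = -0.21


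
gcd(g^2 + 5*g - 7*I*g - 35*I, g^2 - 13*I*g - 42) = g - 7*I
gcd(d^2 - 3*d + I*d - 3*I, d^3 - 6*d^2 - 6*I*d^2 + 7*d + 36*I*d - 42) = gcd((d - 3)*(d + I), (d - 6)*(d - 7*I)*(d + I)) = d + I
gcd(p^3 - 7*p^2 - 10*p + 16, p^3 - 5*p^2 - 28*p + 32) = p^2 - 9*p + 8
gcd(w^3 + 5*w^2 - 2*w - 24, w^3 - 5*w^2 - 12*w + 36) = w^2 + w - 6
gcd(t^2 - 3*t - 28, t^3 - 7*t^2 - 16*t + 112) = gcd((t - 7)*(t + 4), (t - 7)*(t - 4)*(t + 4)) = t^2 - 3*t - 28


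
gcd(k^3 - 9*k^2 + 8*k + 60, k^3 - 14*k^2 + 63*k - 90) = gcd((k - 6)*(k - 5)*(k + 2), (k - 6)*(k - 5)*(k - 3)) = k^2 - 11*k + 30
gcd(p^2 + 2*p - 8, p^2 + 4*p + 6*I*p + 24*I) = p + 4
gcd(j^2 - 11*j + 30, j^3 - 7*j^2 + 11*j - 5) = j - 5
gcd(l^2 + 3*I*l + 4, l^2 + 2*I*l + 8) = l + 4*I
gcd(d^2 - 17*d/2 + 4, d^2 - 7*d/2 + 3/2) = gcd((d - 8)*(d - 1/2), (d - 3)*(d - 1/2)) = d - 1/2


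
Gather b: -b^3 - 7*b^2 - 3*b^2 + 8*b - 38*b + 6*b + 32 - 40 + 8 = -b^3 - 10*b^2 - 24*b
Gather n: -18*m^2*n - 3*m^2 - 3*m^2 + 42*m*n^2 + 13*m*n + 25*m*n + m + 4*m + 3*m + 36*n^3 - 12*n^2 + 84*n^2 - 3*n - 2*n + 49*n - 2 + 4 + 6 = -6*m^2 + 8*m + 36*n^3 + n^2*(42*m + 72) + n*(-18*m^2 + 38*m + 44) + 8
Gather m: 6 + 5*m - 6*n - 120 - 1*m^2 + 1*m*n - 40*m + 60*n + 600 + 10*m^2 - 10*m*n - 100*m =9*m^2 + m*(-9*n - 135) + 54*n + 486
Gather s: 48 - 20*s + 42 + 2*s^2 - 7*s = 2*s^2 - 27*s + 90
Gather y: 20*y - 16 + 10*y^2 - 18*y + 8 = 10*y^2 + 2*y - 8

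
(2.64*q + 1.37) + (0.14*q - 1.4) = 2.78*q - 0.0299999999999998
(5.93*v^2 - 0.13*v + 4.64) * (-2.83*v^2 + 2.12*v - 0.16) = -16.7819*v^4 + 12.9395*v^3 - 14.3556*v^2 + 9.8576*v - 0.7424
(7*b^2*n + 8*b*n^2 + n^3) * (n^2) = 7*b^2*n^3 + 8*b*n^4 + n^5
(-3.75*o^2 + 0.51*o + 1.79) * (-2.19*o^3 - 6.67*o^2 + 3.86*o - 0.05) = 8.2125*o^5 + 23.8956*o^4 - 21.7968*o^3 - 9.7832*o^2 + 6.8839*o - 0.0895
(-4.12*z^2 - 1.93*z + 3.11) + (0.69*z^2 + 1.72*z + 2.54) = -3.43*z^2 - 0.21*z + 5.65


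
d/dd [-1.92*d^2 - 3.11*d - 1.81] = -3.84*d - 3.11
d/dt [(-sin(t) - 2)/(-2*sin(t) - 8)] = cos(t)/(sin(t) + 4)^2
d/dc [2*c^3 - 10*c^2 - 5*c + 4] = 6*c^2 - 20*c - 5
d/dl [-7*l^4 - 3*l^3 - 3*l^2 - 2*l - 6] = -28*l^3 - 9*l^2 - 6*l - 2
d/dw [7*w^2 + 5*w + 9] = 14*w + 5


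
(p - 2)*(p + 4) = p^2 + 2*p - 8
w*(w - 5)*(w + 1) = w^3 - 4*w^2 - 5*w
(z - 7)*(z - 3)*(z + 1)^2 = z^4 - 8*z^3 + 2*z^2 + 32*z + 21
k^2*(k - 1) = k^3 - k^2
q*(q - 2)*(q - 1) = q^3 - 3*q^2 + 2*q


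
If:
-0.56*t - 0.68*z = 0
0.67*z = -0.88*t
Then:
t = 0.00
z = 0.00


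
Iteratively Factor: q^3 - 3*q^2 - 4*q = (q)*(q^2 - 3*q - 4) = q*(q - 4)*(q + 1)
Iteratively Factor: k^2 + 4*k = (k + 4)*(k)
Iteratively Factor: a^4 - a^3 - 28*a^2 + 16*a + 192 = (a - 4)*(a^3 + 3*a^2 - 16*a - 48) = (a - 4)*(a + 3)*(a^2 - 16) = (a - 4)*(a + 3)*(a + 4)*(a - 4)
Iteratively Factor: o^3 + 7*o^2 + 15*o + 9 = (o + 1)*(o^2 + 6*o + 9) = (o + 1)*(o + 3)*(o + 3)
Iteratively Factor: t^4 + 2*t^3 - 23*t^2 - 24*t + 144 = (t + 4)*(t^3 - 2*t^2 - 15*t + 36) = (t - 3)*(t + 4)*(t^2 + t - 12) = (t - 3)*(t + 4)^2*(t - 3)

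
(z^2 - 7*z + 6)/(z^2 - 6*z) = (z - 1)/z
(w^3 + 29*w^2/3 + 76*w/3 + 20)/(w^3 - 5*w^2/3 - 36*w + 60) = (3*w^2 + 11*w + 10)/(3*w^2 - 23*w + 30)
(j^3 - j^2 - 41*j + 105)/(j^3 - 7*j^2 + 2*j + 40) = (j^2 + 4*j - 21)/(j^2 - 2*j - 8)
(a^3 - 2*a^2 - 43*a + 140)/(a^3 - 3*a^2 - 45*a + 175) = (a - 4)/(a - 5)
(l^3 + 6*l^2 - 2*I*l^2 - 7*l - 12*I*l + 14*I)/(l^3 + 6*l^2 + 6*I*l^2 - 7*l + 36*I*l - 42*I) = (l - 2*I)/(l + 6*I)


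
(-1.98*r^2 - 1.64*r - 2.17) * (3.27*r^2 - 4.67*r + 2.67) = -6.4746*r^4 + 3.8838*r^3 - 4.7237*r^2 + 5.7551*r - 5.7939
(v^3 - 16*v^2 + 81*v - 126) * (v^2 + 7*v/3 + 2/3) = v^5 - 41*v^4/3 + 133*v^3/3 + 157*v^2/3 - 240*v - 84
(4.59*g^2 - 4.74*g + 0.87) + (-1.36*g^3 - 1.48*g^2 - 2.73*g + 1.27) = -1.36*g^3 + 3.11*g^2 - 7.47*g + 2.14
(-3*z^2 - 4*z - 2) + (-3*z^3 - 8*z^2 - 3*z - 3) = -3*z^3 - 11*z^2 - 7*z - 5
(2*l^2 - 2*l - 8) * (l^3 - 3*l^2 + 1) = 2*l^5 - 8*l^4 - 2*l^3 + 26*l^2 - 2*l - 8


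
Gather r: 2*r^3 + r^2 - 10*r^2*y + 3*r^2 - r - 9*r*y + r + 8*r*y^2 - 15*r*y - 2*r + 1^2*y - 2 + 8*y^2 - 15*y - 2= 2*r^3 + r^2*(4 - 10*y) + r*(8*y^2 - 24*y - 2) + 8*y^2 - 14*y - 4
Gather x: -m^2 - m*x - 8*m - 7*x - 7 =-m^2 - 8*m + x*(-m - 7) - 7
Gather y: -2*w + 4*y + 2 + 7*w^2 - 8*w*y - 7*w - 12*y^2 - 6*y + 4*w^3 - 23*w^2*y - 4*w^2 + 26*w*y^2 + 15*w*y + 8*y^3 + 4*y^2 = 4*w^3 + 3*w^2 - 9*w + 8*y^3 + y^2*(26*w - 8) + y*(-23*w^2 + 7*w - 2) + 2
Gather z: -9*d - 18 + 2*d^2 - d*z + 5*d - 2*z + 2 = 2*d^2 - 4*d + z*(-d - 2) - 16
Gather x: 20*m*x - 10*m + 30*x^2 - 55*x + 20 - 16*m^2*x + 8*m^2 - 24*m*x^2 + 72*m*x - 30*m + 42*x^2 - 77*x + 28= 8*m^2 - 40*m + x^2*(72 - 24*m) + x*(-16*m^2 + 92*m - 132) + 48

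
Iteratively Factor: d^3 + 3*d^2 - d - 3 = (d + 1)*(d^2 + 2*d - 3) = (d - 1)*(d + 1)*(d + 3)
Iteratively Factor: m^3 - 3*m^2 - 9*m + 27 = (m + 3)*(m^2 - 6*m + 9) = (m - 3)*(m + 3)*(m - 3)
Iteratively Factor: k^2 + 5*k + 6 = (k + 3)*(k + 2)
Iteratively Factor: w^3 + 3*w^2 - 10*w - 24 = (w + 4)*(w^2 - w - 6) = (w + 2)*(w + 4)*(w - 3)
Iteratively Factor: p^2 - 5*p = (p)*(p - 5)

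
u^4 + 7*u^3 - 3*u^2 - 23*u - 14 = (u - 2)*(u + 1)^2*(u + 7)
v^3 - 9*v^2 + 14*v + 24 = (v - 6)*(v - 4)*(v + 1)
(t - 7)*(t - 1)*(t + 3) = t^3 - 5*t^2 - 17*t + 21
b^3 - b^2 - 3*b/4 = b*(b - 3/2)*(b + 1/2)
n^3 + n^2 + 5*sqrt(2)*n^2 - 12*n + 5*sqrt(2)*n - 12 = (n + 1)*(n - sqrt(2))*(n + 6*sqrt(2))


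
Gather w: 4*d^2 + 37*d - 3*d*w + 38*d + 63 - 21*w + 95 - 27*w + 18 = 4*d^2 + 75*d + w*(-3*d - 48) + 176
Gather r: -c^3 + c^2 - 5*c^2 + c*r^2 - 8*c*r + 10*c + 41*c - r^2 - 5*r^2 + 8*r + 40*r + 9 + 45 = -c^3 - 4*c^2 + 51*c + r^2*(c - 6) + r*(48 - 8*c) + 54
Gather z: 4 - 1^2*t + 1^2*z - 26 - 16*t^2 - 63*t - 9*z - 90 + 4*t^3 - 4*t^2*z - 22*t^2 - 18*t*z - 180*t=4*t^3 - 38*t^2 - 244*t + z*(-4*t^2 - 18*t - 8) - 112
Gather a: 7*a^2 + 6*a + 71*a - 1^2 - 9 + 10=7*a^2 + 77*a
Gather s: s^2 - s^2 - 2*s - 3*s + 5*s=0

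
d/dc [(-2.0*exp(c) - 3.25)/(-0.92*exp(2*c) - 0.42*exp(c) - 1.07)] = (-1.84*exp(2*c) - 5.98*exp(c) + 0.775)*exp(c)/(0.8464*exp(4*c) + 0.7728*exp(3*c) + 2.1452*exp(2*c) + 0.8988*exp(c) + 1.1449)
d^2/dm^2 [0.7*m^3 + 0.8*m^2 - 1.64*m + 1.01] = 4.2*m + 1.6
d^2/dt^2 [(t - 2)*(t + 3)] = 2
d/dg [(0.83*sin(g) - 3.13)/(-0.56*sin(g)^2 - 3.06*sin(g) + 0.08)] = (0.4648*sin(g)^2 - 3.5056*sin(g) - 9.5114)*cos(g)/(0.3136*sin(g)^4 + 3.4272*sin(g)^3 + 9.274*sin(g)^2 - 0.4896*sin(g) + 0.0064)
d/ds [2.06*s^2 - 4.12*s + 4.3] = 4.12*s - 4.12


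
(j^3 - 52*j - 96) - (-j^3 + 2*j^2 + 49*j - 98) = 2*j^3 - 2*j^2 - 101*j + 2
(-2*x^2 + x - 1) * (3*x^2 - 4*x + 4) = -6*x^4 + 11*x^3 - 15*x^2 + 8*x - 4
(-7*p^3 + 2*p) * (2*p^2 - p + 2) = -14*p^5 + 7*p^4 - 10*p^3 - 2*p^2 + 4*p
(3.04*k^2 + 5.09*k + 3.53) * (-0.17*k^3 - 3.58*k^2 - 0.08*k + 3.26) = -0.5168*k^5 - 11.7485*k^4 - 19.0655*k^3 - 3.1342*k^2 + 16.311*k + 11.5078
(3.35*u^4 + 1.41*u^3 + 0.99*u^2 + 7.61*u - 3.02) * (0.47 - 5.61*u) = -18.7935*u^5 - 6.3356*u^4 - 4.8912*u^3 - 42.2268*u^2 + 20.5189*u - 1.4194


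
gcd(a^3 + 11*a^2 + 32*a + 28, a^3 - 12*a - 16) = a^2 + 4*a + 4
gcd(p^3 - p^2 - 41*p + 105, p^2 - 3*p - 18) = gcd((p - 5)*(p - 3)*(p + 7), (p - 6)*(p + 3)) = 1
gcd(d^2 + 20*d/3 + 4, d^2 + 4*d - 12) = d + 6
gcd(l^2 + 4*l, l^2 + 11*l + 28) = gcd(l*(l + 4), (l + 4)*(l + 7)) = l + 4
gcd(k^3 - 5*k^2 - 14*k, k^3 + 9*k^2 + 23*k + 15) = 1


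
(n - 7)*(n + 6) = n^2 - n - 42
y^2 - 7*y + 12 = (y - 4)*(y - 3)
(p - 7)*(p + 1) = p^2 - 6*p - 7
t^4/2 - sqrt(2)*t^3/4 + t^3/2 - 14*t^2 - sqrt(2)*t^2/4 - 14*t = t*(t/2 + 1/2)*(t - 4*sqrt(2))*(t + 7*sqrt(2)/2)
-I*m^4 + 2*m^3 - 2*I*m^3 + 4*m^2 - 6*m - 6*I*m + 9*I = (m + 3)*(m - I)*(m + 3*I)*(-I*m + I)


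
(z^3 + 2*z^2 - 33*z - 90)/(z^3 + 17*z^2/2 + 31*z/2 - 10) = 2*(z^2 - 3*z - 18)/(2*z^2 + 7*z - 4)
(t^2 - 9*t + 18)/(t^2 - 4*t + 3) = (t - 6)/(t - 1)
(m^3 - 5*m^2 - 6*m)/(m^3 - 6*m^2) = (m + 1)/m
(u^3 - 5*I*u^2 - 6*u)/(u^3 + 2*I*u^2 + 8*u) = (u - 3*I)/(u + 4*I)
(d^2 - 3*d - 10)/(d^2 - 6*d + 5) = (d + 2)/(d - 1)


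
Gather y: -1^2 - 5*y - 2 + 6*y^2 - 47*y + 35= 6*y^2 - 52*y + 32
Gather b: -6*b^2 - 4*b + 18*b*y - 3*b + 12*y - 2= -6*b^2 + b*(18*y - 7) + 12*y - 2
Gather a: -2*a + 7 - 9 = -2*a - 2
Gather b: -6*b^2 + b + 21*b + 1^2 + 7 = -6*b^2 + 22*b + 8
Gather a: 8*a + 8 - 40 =8*a - 32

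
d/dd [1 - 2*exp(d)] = -2*exp(d)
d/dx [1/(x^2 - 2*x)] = 2*(1 - x)/(x^2*(x - 2)^2)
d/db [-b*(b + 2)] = -2*b - 2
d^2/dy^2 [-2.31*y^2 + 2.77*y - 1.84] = -4.62000000000000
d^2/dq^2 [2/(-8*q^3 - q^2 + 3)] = 4*(-4*q^2*(12*q + 1)^2 + (24*q + 1)*(8*q^3 + q^2 - 3))/(8*q^3 + q^2 - 3)^3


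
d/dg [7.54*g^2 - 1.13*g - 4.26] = 15.08*g - 1.13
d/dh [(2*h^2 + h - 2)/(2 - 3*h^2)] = (3*h^2 - 4*h + 2)/(9*h^4 - 12*h^2 + 4)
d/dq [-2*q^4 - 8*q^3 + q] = -8*q^3 - 24*q^2 + 1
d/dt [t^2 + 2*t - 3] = 2*t + 2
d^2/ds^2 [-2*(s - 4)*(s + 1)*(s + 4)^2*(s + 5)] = -40*s^3 - 240*s^2 - 156*s + 560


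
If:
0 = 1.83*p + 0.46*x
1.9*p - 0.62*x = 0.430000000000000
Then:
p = 0.10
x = -0.39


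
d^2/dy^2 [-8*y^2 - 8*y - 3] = -16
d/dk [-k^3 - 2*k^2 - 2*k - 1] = -3*k^2 - 4*k - 2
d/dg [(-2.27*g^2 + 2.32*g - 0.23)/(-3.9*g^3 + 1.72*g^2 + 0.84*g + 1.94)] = (-8.853*g^4 + 18.096*g^3 - 8.5882*g^2 - 8.0164*g + 4.694)/(15.21*g^6 - 13.416*g^5 - 3.5936*g^4 - 12.2424*g^3 + 7.3792*g^2 + 3.2592*g + 3.7636)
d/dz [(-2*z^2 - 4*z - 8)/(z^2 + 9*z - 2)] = 2*(-7*z^2 + 12*z + 40)/(z^4 + 18*z^3 + 77*z^2 - 36*z + 4)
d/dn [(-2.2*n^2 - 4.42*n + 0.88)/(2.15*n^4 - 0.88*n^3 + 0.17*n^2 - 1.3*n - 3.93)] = (9.46*n^5 + 26.573*n^4 - 15.3472*n^3 + 5.9346*n^2 + 16.9928*n + 18.5146)/(4.6225*n^8 - 3.784*n^7 + 1.5054*n^6 - 5.8892*n^5 - 14.5821*n^4 + 6.4748*n^3 + 0.3538*n^2 + 10.218*n + 15.4449)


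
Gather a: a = a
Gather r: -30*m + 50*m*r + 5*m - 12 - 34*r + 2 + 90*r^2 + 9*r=-25*m + 90*r^2 + r*(50*m - 25) - 10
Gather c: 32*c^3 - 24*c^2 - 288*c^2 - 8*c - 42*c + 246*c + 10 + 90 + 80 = 32*c^3 - 312*c^2 + 196*c + 180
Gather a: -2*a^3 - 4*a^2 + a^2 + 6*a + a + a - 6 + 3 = -2*a^3 - 3*a^2 + 8*a - 3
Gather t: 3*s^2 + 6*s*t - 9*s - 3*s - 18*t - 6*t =3*s^2 - 12*s + t*(6*s - 24)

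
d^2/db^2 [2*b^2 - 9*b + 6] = 4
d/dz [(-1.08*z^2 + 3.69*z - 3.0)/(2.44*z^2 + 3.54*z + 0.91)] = (-12.8268*z^2 + 12.6744*z + 13.9779)/(5.9536*z^4 + 17.2752*z^3 + 16.9724*z^2 + 6.4428*z + 0.8281)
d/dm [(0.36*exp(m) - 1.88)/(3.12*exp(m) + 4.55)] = 7.5036*exp(m)/(3.12*exp(m) + 4.55)^2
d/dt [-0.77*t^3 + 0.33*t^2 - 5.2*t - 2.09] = -2.31*t^2 + 0.66*t - 5.2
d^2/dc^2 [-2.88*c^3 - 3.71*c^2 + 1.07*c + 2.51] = -17.28*c - 7.42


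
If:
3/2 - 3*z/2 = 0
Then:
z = 1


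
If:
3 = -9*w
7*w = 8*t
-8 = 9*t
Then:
No Solution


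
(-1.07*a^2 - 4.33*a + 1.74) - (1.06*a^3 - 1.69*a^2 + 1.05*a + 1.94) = -1.06*a^3 + 0.62*a^2 - 5.38*a - 0.2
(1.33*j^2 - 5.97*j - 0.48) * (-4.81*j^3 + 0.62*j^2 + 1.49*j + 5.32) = -6.3973*j^5 + 29.5403*j^4 + 0.5891*j^3 - 2.1173*j^2 - 32.4756*j - 2.5536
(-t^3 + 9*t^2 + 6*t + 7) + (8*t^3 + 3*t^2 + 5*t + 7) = 7*t^3 + 12*t^2 + 11*t + 14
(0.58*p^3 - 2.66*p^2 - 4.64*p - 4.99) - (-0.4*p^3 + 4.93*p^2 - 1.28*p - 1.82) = 0.98*p^3 - 7.59*p^2 - 3.36*p - 3.17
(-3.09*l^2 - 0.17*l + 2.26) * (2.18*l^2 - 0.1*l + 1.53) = -6.7362*l^4 - 0.0616*l^3 + 0.216100000000001*l^2 - 0.4861*l + 3.4578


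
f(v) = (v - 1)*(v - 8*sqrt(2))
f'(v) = 2*v - 8*sqrt(2) - 1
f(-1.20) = 27.53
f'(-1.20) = -14.71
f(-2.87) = 54.89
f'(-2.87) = -18.05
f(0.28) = 7.94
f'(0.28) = -11.75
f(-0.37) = 16.01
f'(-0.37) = -13.05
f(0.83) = 1.78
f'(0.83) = -10.65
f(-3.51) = 66.85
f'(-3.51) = -19.33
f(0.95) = 0.52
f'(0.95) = -10.41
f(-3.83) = 73.14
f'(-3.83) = -19.97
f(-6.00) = 121.20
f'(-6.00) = -24.31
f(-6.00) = 121.20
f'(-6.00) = -24.31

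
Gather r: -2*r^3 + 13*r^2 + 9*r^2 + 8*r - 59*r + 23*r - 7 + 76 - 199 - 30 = -2*r^3 + 22*r^2 - 28*r - 160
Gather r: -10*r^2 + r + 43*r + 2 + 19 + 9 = -10*r^2 + 44*r + 30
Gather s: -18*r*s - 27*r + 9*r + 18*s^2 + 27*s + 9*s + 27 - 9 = -18*r + 18*s^2 + s*(36 - 18*r) + 18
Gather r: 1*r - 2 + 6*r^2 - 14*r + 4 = 6*r^2 - 13*r + 2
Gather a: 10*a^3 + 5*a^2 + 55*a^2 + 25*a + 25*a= 10*a^3 + 60*a^2 + 50*a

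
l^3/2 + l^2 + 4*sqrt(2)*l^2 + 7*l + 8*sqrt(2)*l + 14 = (l/2 + sqrt(2)/2)*(l + 2)*(l + 7*sqrt(2))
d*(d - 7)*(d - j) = d^3 - d^2*j - 7*d^2 + 7*d*j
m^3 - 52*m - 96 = (m - 8)*(m + 2)*(m + 6)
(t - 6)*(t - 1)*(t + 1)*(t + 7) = t^4 + t^3 - 43*t^2 - t + 42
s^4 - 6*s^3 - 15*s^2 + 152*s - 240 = (s - 4)^2*(s - 3)*(s + 5)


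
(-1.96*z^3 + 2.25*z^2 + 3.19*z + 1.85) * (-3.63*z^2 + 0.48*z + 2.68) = 7.1148*z^5 - 9.1083*z^4 - 15.7525*z^3 + 0.8457*z^2 + 9.4372*z + 4.958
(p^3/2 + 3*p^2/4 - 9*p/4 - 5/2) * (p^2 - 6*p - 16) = p^5/2 - 9*p^4/4 - 59*p^3/4 - p^2 + 51*p + 40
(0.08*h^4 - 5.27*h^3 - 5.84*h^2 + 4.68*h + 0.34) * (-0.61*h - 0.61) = -0.0488*h^5 + 3.1659*h^4 + 6.7771*h^3 + 0.7076*h^2 - 3.0622*h - 0.2074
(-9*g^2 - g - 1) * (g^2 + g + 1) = -9*g^4 - 10*g^3 - 11*g^2 - 2*g - 1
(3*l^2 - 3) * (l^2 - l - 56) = 3*l^4 - 3*l^3 - 171*l^2 + 3*l + 168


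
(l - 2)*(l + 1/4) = l^2 - 7*l/4 - 1/2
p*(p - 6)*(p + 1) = p^3 - 5*p^2 - 6*p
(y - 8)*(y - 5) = y^2 - 13*y + 40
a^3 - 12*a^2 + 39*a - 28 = (a - 7)*(a - 4)*(a - 1)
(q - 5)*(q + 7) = q^2 + 2*q - 35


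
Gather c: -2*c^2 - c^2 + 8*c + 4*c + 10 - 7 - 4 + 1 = -3*c^2 + 12*c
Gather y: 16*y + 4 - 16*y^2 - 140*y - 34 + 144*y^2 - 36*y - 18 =128*y^2 - 160*y - 48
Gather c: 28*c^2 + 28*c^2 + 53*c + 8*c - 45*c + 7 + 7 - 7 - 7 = 56*c^2 + 16*c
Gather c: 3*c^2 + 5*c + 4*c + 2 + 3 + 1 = 3*c^2 + 9*c + 6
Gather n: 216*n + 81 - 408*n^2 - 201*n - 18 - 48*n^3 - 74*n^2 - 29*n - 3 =-48*n^3 - 482*n^2 - 14*n + 60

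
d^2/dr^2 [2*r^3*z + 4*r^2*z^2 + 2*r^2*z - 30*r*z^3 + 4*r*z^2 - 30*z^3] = 4*z*(3*r + 2*z + 1)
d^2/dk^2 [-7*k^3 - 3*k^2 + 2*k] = -42*k - 6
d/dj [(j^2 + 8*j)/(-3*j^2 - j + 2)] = (23*j^2 + 4*j + 16)/(9*j^4 + 6*j^3 - 11*j^2 - 4*j + 4)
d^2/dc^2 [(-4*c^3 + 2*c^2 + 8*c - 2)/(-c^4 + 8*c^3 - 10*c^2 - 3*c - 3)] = 4*(2*c^9 - 3*c^8 - 60*c^7 + 330*c^6 - 918*c^5 + 1722*c^4 - 1190*c^3 - 222*c^2 + 576*c + 6)/(c^12 - 24*c^11 + 222*c^10 - 983*c^9 + 2085*c^8 - 1788*c^7 + 343*c^6 - 702*c^5 + 765*c^4 + 351*c^3 + 351*c^2 + 81*c + 27)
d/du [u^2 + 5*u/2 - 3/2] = 2*u + 5/2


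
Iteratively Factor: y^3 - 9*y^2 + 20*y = (y - 5)*(y^2 - 4*y) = y*(y - 5)*(y - 4)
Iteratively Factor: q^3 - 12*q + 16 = (q + 4)*(q^2 - 4*q + 4) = (q - 2)*(q + 4)*(q - 2)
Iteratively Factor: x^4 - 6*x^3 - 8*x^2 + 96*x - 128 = (x - 4)*(x^3 - 2*x^2 - 16*x + 32) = (x - 4)*(x - 2)*(x^2 - 16) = (x - 4)*(x - 2)*(x + 4)*(x - 4)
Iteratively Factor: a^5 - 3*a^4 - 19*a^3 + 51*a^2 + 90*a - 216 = (a - 4)*(a^4 + a^3 - 15*a^2 - 9*a + 54) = (a - 4)*(a - 2)*(a^3 + 3*a^2 - 9*a - 27) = (a - 4)*(a - 3)*(a - 2)*(a^2 + 6*a + 9) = (a - 4)*(a - 3)*(a - 2)*(a + 3)*(a + 3)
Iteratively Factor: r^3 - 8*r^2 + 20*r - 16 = (r - 4)*(r^2 - 4*r + 4) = (r - 4)*(r - 2)*(r - 2)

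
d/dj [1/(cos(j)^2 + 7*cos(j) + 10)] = (2*cos(j) + 7)*sin(j)/(cos(j)^2 + 7*cos(j) + 10)^2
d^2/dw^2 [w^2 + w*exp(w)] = w*exp(w) + 2*exp(w) + 2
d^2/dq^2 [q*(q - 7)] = 2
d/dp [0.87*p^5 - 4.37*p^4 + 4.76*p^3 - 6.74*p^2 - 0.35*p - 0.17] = 4.35*p^4 - 17.48*p^3 + 14.28*p^2 - 13.48*p - 0.35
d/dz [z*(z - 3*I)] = 2*z - 3*I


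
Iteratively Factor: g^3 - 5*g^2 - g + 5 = (g - 5)*(g^2 - 1) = (g - 5)*(g + 1)*(g - 1)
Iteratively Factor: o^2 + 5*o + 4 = (o + 4)*(o + 1)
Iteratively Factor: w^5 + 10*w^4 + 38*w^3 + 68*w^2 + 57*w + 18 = (w + 1)*(w^4 + 9*w^3 + 29*w^2 + 39*w + 18) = (w + 1)*(w + 2)*(w^3 + 7*w^2 + 15*w + 9) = (w + 1)*(w + 2)*(w + 3)*(w^2 + 4*w + 3) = (w + 1)^2*(w + 2)*(w + 3)*(w + 3)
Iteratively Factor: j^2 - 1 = (j - 1)*(j + 1)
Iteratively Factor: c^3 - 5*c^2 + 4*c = (c - 4)*(c^2 - c) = c*(c - 4)*(c - 1)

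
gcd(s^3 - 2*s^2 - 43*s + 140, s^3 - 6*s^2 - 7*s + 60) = s^2 - 9*s + 20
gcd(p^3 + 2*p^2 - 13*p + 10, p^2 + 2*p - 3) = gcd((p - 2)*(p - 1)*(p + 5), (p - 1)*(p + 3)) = p - 1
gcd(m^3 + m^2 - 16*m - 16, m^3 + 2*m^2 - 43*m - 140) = m + 4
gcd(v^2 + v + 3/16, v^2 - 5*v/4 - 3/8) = v + 1/4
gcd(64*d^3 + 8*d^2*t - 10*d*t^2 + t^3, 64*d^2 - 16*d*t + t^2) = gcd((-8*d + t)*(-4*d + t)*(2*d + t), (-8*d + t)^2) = -8*d + t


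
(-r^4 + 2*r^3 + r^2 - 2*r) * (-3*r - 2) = 3*r^5 - 4*r^4 - 7*r^3 + 4*r^2 + 4*r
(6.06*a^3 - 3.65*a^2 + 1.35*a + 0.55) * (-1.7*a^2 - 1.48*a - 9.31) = -10.302*a^5 - 2.7638*a^4 - 53.3116*a^3 + 31.0485*a^2 - 13.3825*a - 5.1205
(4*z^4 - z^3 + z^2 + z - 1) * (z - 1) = 4*z^5 - 5*z^4 + 2*z^3 - 2*z + 1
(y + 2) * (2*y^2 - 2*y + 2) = 2*y^3 + 2*y^2 - 2*y + 4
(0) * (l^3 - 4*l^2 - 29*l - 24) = 0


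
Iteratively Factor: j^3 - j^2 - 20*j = (j - 5)*(j^2 + 4*j) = (j - 5)*(j + 4)*(j)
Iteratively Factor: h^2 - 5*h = (h - 5)*(h)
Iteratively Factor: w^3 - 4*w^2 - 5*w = (w + 1)*(w^2 - 5*w) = (w - 5)*(w + 1)*(w)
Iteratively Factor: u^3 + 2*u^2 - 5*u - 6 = (u + 1)*(u^2 + u - 6) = (u - 2)*(u + 1)*(u + 3)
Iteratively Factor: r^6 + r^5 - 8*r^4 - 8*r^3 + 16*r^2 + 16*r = (r + 1)*(r^5 - 8*r^3 + 16*r) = r*(r + 1)*(r^4 - 8*r^2 + 16) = r*(r + 1)*(r + 2)*(r^3 - 2*r^2 - 4*r + 8) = r*(r + 1)*(r + 2)^2*(r^2 - 4*r + 4) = r*(r - 2)*(r + 1)*(r + 2)^2*(r - 2)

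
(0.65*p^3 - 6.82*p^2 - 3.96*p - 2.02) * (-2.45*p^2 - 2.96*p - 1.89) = -1.5925*p^5 + 14.785*p^4 + 28.6607*p^3 + 29.5604*p^2 + 13.4636*p + 3.8178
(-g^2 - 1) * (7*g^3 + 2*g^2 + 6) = -7*g^5 - 2*g^4 - 7*g^3 - 8*g^2 - 6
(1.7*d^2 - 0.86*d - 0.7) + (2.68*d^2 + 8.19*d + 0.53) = 4.38*d^2 + 7.33*d - 0.17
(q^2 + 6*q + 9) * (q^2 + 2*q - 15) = q^4 + 8*q^3 + 6*q^2 - 72*q - 135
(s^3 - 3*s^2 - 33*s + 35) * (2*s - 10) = 2*s^4 - 16*s^3 - 36*s^2 + 400*s - 350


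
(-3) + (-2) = -5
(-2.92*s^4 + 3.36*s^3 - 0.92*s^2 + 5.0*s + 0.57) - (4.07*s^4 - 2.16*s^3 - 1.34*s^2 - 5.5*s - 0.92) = -6.99*s^4 + 5.52*s^3 + 0.42*s^2 + 10.5*s + 1.49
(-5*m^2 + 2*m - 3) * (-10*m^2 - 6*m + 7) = 50*m^4 + 10*m^3 - 17*m^2 + 32*m - 21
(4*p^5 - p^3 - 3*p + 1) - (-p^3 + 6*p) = 4*p^5 - 9*p + 1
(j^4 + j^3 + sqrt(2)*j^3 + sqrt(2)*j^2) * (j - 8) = j^5 - 7*j^4 + sqrt(2)*j^4 - 7*sqrt(2)*j^3 - 8*j^3 - 8*sqrt(2)*j^2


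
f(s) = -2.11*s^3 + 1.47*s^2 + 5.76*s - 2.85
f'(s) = -6.33*s^2 + 2.94*s + 5.76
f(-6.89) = 717.39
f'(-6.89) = -314.99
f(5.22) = -232.85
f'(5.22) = -151.38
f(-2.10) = 11.08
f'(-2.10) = -28.33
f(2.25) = -6.48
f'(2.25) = -19.67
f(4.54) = -143.85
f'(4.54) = -111.36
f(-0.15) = -3.67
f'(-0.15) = 5.18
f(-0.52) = -5.15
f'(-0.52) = 2.52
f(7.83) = -880.53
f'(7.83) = -359.31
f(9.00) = -1370.13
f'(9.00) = -480.51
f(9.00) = -1370.13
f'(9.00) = -480.51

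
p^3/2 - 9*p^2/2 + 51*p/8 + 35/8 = (p/2 + 1/4)*(p - 7)*(p - 5/2)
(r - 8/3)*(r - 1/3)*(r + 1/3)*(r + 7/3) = r^4 - r^3/3 - 19*r^2/3 + r/27 + 56/81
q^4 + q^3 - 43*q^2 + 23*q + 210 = (q - 5)*(q - 3)*(q + 2)*(q + 7)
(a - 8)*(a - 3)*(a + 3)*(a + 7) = a^4 - a^3 - 65*a^2 + 9*a + 504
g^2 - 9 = (g - 3)*(g + 3)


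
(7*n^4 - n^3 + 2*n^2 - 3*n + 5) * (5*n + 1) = 35*n^5 + 2*n^4 + 9*n^3 - 13*n^2 + 22*n + 5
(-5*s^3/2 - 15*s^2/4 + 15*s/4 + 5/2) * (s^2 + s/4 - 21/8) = -5*s^5/2 - 35*s^4/8 + 75*s^3/8 + 425*s^2/32 - 295*s/32 - 105/16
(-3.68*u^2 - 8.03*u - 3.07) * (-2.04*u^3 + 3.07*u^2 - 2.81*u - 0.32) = 7.5072*u^5 + 5.0836*u^4 - 8.0485*u^3 + 14.317*u^2 + 11.1963*u + 0.9824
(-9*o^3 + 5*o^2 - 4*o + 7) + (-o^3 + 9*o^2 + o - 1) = -10*o^3 + 14*o^2 - 3*o + 6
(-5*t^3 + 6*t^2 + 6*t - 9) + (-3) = -5*t^3 + 6*t^2 + 6*t - 12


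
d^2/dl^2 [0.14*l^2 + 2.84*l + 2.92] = 0.280000000000000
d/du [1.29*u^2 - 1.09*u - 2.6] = 2.58*u - 1.09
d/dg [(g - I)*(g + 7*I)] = 2*g + 6*I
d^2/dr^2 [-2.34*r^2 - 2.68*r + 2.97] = -4.68000000000000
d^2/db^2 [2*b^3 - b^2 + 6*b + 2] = 12*b - 2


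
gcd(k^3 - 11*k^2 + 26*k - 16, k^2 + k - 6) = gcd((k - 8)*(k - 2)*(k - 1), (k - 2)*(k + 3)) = k - 2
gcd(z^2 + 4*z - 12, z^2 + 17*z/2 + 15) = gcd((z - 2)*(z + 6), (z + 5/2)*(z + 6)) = z + 6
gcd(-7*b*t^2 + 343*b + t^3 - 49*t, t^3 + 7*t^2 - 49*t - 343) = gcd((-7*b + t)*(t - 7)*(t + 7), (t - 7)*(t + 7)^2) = t^2 - 49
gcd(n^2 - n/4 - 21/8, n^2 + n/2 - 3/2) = n + 3/2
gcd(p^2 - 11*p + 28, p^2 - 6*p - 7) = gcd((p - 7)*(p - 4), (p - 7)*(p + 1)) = p - 7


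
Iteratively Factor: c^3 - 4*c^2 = (c)*(c^2 - 4*c) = c^2*(c - 4)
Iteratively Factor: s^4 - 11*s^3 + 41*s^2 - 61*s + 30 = (s - 3)*(s^3 - 8*s^2 + 17*s - 10) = (s - 3)*(s - 1)*(s^2 - 7*s + 10) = (s - 5)*(s - 3)*(s - 1)*(s - 2)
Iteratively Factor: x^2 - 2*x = (x)*(x - 2)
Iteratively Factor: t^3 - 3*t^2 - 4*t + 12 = (t + 2)*(t^2 - 5*t + 6) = (t - 2)*(t + 2)*(t - 3)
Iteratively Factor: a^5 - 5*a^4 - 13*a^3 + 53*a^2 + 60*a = (a + 3)*(a^4 - 8*a^3 + 11*a^2 + 20*a) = a*(a + 3)*(a^3 - 8*a^2 + 11*a + 20) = a*(a - 5)*(a + 3)*(a^2 - 3*a - 4) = a*(a - 5)*(a + 1)*(a + 3)*(a - 4)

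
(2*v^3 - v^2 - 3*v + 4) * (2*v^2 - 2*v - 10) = 4*v^5 - 6*v^4 - 24*v^3 + 24*v^2 + 22*v - 40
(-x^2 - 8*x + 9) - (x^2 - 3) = -2*x^2 - 8*x + 12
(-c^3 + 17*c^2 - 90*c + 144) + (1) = -c^3 + 17*c^2 - 90*c + 145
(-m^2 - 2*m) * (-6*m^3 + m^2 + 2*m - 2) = 6*m^5 + 11*m^4 - 4*m^3 - 2*m^2 + 4*m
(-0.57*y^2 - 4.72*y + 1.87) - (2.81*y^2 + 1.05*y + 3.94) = -3.38*y^2 - 5.77*y - 2.07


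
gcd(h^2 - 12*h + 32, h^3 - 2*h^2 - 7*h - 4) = h - 4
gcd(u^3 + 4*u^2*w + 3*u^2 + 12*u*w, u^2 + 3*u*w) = u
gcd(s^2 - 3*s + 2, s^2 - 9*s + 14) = s - 2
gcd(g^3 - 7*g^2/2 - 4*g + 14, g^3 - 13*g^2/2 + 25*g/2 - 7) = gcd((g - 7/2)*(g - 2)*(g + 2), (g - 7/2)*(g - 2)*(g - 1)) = g^2 - 11*g/2 + 7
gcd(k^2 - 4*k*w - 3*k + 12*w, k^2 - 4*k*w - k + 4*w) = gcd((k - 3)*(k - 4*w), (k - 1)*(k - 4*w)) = -k + 4*w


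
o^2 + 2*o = o*(o + 2)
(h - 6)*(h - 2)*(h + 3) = h^3 - 5*h^2 - 12*h + 36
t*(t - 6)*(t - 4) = t^3 - 10*t^2 + 24*t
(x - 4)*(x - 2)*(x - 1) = x^3 - 7*x^2 + 14*x - 8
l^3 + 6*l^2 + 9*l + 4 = (l + 1)^2*(l + 4)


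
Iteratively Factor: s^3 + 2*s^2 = (s + 2)*(s^2) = s*(s + 2)*(s)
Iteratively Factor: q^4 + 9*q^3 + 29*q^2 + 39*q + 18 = (q + 3)*(q^3 + 6*q^2 + 11*q + 6) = (q + 2)*(q + 3)*(q^2 + 4*q + 3) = (q + 2)*(q + 3)^2*(q + 1)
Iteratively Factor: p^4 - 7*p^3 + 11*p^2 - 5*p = (p - 5)*(p^3 - 2*p^2 + p) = (p - 5)*(p - 1)*(p^2 - p) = (p - 5)*(p - 1)^2*(p)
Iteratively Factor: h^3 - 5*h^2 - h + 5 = (h - 1)*(h^2 - 4*h - 5) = (h - 1)*(h + 1)*(h - 5)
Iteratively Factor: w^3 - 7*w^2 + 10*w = (w - 5)*(w^2 - 2*w) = (w - 5)*(w - 2)*(w)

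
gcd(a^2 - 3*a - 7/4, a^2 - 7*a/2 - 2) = a + 1/2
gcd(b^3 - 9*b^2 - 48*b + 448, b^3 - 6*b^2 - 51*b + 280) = b^2 - b - 56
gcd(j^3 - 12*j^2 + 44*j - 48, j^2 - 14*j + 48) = j - 6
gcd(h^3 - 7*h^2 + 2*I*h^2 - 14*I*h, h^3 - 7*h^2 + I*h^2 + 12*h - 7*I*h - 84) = h - 7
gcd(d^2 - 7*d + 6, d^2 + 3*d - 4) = d - 1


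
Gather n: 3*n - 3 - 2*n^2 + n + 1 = -2*n^2 + 4*n - 2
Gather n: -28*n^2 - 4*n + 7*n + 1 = -28*n^2 + 3*n + 1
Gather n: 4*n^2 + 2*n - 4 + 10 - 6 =4*n^2 + 2*n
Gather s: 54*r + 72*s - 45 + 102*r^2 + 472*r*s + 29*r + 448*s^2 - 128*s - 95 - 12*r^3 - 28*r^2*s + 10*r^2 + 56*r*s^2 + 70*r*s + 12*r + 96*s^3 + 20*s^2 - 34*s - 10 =-12*r^3 + 112*r^2 + 95*r + 96*s^3 + s^2*(56*r + 468) + s*(-28*r^2 + 542*r - 90) - 150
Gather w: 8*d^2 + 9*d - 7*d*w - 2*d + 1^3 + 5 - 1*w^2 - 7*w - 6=8*d^2 + 7*d - w^2 + w*(-7*d - 7)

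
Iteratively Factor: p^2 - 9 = (p - 3)*(p + 3)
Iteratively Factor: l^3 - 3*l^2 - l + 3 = (l - 1)*(l^2 - 2*l - 3) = (l - 1)*(l + 1)*(l - 3)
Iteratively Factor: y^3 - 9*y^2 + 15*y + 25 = (y - 5)*(y^2 - 4*y - 5) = (y - 5)^2*(y + 1)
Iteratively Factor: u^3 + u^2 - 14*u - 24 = (u - 4)*(u^2 + 5*u + 6) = (u - 4)*(u + 2)*(u + 3)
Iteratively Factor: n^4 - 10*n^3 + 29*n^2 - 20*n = (n - 5)*(n^3 - 5*n^2 + 4*n) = (n - 5)*(n - 1)*(n^2 - 4*n) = n*(n - 5)*(n - 1)*(n - 4)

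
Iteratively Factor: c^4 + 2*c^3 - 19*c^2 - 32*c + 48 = (c - 1)*(c^3 + 3*c^2 - 16*c - 48) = (c - 1)*(c + 4)*(c^2 - c - 12) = (c - 4)*(c - 1)*(c + 4)*(c + 3)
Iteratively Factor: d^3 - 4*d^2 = (d)*(d^2 - 4*d) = d*(d - 4)*(d)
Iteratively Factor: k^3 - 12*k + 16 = (k - 2)*(k^2 + 2*k - 8) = (k - 2)*(k + 4)*(k - 2)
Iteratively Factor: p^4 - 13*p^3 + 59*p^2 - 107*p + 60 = (p - 1)*(p^3 - 12*p^2 + 47*p - 60) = (p - 5)*(p - 1)*(p^2 - 7*p + 12) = (p - 5)*(p - 3)*(p - 1)*(p - 4)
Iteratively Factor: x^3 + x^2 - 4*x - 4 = (x + 1)*(x^2 - 4) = (x - 2)*(x + 1)*(x + 2)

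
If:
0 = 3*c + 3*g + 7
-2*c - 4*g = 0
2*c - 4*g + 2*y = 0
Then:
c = -14/3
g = 7/3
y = 28/3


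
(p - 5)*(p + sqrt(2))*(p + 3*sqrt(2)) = p^3 - 5*p^2 + 4*sqrt(2)*p^2 - 20*sqrt(2)*p + 6*p - 30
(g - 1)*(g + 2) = g^2 + g - 2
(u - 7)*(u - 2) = u^2 - 9*u + 14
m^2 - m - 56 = (m - 8)*(m + 7)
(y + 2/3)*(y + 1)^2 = y^3 + 8*y^2/3 + 7*y/3 + 2/3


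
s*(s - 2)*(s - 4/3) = s^3 - 10*s^2/3 + 8*s/3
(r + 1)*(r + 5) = r^2 + 6*r + 5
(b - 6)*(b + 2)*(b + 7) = b^3 + 3*b^2 - 40*b - 84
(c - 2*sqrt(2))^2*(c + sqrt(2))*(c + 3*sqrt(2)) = c^4 - 18*c^2 + 8*sqrt(2)*c + 48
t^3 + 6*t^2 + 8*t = t*(t + 2)*(t + 4)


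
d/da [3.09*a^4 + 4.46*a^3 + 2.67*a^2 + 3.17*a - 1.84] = 12.36*a^3 + 13.38*a^2 + 5.34*a + 3.17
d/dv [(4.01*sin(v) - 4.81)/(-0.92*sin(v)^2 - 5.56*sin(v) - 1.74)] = (3.6892*sin(v)^2 - 8.8504*sin(v) - 33.721)*cos(v)/(0.8464*sin(v)^4 + 10.2304*sin(v)^3 + 34.1152*sin(v)^2 + 19.3488*sin(v) + 3.0276)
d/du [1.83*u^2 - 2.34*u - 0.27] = 3.66*u - 2.34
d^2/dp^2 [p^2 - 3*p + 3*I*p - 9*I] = 2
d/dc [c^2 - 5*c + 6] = 2*c - 5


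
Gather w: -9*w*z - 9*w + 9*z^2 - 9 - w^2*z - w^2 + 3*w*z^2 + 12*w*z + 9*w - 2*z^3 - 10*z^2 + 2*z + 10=w^2*(-z - 1) + w*(3*z^2 + 3*z) - 2*z^3 - z^2 + 2*z + 1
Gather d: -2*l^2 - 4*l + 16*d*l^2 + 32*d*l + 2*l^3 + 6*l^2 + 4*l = d*(16*l^2 + 32*l) + 2*l^3 + 4*l^2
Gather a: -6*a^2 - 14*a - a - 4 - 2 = -6*a^2 - 15*a - 6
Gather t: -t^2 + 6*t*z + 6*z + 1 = -t^2 + 6*t*z + 6*z + 1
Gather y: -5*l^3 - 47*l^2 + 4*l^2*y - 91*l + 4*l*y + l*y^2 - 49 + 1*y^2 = -5*l^3 - 47*l^2 - 91*l + y^2*(l + 1) + y*(4*l^2 + 4*l) - 49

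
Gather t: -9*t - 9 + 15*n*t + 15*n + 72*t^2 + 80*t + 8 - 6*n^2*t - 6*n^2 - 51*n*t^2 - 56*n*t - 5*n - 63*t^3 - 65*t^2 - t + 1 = -6*n^2 + 10*n - 63*t^3 + t^2*(7 - 51*n) + t*(-6*n^2 - 41*n + 70)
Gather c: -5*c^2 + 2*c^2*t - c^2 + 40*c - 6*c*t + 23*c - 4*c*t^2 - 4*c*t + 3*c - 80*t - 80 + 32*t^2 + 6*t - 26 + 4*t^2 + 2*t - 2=c^2*(2*t - 6) + c*(-4*t^2 - 10*t + 66) + 36*t^2 - 72*t - 108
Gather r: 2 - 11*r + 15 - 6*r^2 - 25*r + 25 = -6*r^2 - 36*r + 42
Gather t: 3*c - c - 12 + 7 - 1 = 2*c - 6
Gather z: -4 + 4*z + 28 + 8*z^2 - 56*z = 8*z^2 - 52*z + 24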